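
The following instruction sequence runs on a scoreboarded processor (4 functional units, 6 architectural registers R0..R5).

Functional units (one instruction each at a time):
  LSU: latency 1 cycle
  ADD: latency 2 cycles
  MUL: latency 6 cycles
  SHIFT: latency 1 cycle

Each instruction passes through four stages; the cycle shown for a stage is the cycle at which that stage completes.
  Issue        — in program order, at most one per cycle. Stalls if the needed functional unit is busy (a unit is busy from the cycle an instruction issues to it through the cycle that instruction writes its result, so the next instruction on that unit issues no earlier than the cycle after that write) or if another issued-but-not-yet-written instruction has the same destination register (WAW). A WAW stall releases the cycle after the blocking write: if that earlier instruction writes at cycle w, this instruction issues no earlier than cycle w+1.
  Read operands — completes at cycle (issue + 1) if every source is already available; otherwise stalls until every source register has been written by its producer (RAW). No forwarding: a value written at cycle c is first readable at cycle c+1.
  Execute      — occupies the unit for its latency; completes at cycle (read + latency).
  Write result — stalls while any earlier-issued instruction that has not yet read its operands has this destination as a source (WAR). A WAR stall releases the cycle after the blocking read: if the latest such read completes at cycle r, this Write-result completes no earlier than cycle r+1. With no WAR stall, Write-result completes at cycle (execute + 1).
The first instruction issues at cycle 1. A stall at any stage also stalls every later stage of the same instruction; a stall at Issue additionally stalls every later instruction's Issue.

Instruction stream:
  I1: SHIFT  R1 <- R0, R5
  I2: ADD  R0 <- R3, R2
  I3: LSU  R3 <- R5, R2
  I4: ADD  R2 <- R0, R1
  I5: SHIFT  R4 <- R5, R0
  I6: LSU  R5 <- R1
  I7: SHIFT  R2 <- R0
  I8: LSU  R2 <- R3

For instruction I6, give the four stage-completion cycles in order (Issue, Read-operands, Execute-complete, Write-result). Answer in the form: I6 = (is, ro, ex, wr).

1) issue 1, read 2, done 3, write 4
2) issue 2, read 3, done 5, write 6
3) issue 3, read 4, done 5, write 6
4) issue 7, read 8, done 10, write 11  <struct: ADD busy until I2 writes@6>
5) issue 8, read 9, done 10, write 11
6) issue 9, read 10, done 11, write 12
7) issue 12, read 13, done 14, write 15  <struct: SHIFT busy until I5 writes@11>
8) issue 16, read 17, done 18, write 19  <WAW R2: wait I7 write@15>

I6 = (9, 10, 11, 12)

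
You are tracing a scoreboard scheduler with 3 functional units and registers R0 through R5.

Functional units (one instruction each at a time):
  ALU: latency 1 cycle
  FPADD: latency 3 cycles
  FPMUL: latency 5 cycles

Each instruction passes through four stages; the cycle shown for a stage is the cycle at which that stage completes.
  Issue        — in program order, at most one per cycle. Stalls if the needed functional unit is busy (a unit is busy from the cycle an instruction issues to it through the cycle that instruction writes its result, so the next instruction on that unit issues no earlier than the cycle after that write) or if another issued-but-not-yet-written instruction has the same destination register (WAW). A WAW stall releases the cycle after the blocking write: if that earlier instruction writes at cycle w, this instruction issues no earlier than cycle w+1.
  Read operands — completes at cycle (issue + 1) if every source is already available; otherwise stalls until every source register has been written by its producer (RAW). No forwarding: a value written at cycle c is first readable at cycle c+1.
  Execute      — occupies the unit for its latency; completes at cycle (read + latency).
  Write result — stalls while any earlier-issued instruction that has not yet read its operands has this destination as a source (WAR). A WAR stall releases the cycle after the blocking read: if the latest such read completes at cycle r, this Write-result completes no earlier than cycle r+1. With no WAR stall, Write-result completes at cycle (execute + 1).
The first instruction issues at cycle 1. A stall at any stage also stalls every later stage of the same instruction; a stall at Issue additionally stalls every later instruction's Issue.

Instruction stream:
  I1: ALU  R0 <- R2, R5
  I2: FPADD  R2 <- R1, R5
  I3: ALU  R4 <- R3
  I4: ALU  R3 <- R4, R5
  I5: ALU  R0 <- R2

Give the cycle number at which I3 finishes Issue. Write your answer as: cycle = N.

[1] I1→ALU
[2] I1 RO, I2→FPADD
[3] I1 EX, I2 RO
[4] I1 WR R0
[5] I3→ALU
[6] I2 EX, I3 RO
[7] I2 WR R2, I3 EX
[8] I3 WR R4
[9] I4→ALU
[10] I4 RO
[11] I4 EX
[12] I4 WR R3
[13] I5→ALU
[14] I5 RO
[15] I5 EX
[16] I5 WR R0

cycle = 5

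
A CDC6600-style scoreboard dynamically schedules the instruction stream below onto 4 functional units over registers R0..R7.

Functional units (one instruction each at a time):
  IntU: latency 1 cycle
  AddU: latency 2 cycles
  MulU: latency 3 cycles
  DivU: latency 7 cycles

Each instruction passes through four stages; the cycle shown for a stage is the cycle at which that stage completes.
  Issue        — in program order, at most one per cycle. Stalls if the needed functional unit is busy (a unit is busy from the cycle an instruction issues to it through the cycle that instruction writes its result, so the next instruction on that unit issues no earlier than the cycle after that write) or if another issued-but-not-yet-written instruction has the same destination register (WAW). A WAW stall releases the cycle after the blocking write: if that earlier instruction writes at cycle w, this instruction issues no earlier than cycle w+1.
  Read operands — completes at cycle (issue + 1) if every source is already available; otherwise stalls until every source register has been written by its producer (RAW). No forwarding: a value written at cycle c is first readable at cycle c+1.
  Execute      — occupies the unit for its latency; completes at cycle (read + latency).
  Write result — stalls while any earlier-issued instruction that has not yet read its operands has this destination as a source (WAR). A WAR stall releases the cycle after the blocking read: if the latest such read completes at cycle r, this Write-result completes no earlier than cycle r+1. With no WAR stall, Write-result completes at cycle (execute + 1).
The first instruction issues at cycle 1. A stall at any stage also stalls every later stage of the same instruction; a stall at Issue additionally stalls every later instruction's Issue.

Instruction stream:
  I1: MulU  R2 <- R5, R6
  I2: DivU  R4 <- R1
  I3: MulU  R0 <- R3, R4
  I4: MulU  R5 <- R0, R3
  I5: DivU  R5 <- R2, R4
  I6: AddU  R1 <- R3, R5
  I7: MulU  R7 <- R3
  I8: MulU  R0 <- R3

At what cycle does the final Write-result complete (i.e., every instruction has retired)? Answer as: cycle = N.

1) issue 1, read 2, done 5, write 6
2) issue 2, read 3, done 10, write 11
3) issue 7, read 12, done 15, write 16  <struct: MulU busy until I1 writes@6 / RAW R4: wait I2 write@11>
4) issue 17, read 18, done 21, write 22  <struct: MulU busy until I3 writes@16>
5) issue 23, read 24, done 31, write 32  <WAW R5: wait I4 write@22>
6) issue 24, read 33, done 35, write 36  <RAW R5: wait I5 write@32>
7) issue 25, read 26, done 29, write 30
8) issue 31, read 32, done 35, write 36  <struct: MulU busy until I7 writes@30>

cycle = 36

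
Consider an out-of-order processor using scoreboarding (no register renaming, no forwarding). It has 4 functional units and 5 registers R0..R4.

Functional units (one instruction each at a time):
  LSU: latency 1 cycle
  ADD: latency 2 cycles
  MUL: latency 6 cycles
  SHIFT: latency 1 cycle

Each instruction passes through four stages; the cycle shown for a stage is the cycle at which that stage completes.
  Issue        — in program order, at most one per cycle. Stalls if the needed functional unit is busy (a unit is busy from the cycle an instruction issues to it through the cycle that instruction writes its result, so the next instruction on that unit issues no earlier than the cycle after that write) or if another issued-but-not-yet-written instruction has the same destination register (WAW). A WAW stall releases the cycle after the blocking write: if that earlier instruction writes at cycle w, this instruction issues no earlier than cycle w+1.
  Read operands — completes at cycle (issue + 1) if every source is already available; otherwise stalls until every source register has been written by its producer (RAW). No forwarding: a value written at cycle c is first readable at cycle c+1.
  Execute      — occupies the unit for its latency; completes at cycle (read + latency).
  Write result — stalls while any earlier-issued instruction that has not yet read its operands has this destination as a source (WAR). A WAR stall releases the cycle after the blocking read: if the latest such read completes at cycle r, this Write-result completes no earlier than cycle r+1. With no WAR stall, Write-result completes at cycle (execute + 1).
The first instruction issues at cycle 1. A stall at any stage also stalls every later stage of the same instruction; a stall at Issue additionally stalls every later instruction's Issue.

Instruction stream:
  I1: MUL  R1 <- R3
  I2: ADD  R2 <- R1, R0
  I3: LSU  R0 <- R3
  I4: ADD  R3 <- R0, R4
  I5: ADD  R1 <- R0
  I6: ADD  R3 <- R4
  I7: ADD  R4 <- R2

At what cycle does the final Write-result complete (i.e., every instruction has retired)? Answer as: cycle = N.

  I1 | 1 | 2 | 8 | 9
  I2 | 2 | 10 | 12 | 13   RAW R1: wait I1 write@9
  I3 | 3 | 4 | 5 | 11   WAR R0: wait I2 read@10
  I4 | 14 | 15 | 17 | 18   struct: ADD busy until I2 writes@13
  I5 | 19 | 20 | 22 | 23   struct: ADD busy until I4 writes@18
  I6 | 24 | 25 | 27 | 28   struct: ADD busy until I5 writes@23
  I7 | 29 | 30 | 32 | 33   struct: ADD busy until I6 writes@28

cycle = 33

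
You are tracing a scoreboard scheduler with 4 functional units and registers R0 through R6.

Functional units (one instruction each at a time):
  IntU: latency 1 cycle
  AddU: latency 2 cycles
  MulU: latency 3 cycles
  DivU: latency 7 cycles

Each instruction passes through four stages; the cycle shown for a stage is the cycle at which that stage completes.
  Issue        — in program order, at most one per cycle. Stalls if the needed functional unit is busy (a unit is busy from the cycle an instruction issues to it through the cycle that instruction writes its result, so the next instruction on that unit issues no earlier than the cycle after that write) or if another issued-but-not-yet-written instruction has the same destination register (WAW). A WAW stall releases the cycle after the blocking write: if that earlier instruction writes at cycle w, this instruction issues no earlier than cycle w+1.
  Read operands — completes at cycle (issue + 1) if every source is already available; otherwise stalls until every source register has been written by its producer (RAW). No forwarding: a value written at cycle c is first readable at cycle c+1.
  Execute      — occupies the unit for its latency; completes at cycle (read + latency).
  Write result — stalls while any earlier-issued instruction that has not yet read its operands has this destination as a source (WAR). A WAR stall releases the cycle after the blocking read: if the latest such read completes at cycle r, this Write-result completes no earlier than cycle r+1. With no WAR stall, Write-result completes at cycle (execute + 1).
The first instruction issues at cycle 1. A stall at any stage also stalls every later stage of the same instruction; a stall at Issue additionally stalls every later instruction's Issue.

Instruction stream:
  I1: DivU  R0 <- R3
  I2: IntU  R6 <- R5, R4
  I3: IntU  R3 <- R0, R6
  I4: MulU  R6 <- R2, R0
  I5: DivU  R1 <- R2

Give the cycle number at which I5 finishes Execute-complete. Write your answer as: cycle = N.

  I1 | 1 | 2 | 9 | 10
  I2 | 2 | 3 | 4 | 5
  I3 | 6 | 11 | 12 | 13   struct: IntU busy until I2 writes@5 · RAW R0: wait I1 write@10
  I4 | 7 | 11 | 14 | 15   RAW R0: wait I1 write@10
  I5 | 11 | 12 | 19 | 20   struct: DivU busy until I1 writes@10

cycle = 19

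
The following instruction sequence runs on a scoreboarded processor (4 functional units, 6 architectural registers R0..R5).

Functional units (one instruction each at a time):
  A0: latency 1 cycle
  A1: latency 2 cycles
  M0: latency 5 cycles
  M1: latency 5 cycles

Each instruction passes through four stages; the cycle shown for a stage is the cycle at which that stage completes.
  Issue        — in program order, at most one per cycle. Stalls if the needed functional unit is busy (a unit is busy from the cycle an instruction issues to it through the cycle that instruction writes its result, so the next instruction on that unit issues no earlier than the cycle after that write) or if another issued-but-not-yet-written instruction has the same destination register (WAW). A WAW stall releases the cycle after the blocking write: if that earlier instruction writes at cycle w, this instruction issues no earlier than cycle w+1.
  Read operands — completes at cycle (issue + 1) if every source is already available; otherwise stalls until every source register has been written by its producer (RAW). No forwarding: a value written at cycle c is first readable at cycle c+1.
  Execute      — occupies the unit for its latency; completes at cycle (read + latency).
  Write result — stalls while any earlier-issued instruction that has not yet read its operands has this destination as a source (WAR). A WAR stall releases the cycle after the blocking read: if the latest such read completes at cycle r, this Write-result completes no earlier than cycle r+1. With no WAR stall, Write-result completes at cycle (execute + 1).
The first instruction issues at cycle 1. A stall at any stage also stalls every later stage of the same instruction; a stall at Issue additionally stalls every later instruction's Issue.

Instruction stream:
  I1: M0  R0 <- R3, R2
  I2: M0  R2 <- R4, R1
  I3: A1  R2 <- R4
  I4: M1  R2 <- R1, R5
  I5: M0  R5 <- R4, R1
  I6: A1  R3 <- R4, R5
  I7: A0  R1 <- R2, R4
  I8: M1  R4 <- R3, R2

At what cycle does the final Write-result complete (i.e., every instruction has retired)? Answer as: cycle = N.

1) issue 1, read 2, done 7, write 8
2) issue 9, read 10, done 15, write 16  <struct: M0 busy until I1 writes@8>
3) issue 17, read 18, done 20, write 21  <WAW R2: wait I2 write@16>
4) issue 22, read 23, done 28, write 29  <WAW R2: wait I3 write@21>
5) issue 23, read 24, done 29, write 30
6) issue 24, read 31, done 33, write 34  <RAW R5: wait I5 write@30>
7) issue 25, read 30, done 31, write 32  <RAW R2: wait I4 write@29>
8) issue 30, read 35, done 40, write 41  <struct: M1 busy until I4 writes@29 / RAW R3: wait I6 write@34>

cycle = 41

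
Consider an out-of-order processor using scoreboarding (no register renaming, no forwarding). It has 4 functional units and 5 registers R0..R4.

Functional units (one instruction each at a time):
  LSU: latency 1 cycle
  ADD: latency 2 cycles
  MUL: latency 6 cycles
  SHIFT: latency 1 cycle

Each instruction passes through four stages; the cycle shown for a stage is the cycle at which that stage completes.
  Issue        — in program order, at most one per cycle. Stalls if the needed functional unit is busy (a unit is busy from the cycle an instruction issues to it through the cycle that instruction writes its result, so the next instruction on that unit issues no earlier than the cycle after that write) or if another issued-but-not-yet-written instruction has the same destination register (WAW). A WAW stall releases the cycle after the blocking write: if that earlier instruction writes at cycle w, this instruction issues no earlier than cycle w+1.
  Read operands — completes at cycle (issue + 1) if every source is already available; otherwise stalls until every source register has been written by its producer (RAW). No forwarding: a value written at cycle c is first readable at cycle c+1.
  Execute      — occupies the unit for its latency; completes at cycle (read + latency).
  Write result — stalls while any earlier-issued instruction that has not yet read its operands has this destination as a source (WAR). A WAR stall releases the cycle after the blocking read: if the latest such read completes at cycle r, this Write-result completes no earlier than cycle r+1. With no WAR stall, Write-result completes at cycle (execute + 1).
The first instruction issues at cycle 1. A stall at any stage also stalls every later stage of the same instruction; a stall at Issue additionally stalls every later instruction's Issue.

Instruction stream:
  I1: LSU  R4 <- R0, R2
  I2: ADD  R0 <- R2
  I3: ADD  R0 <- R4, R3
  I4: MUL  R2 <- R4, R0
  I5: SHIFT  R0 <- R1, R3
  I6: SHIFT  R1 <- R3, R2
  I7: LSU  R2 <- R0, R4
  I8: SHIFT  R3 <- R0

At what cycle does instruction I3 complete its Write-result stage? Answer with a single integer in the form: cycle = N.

cycle = 11

t=1  issue I1 (LSU)
t=2  I1 read-ops · issue I2 (ADD)
t=3  I1 finished on LSU · I2 read-ops
t=4  I1→R4
t=5  I2 finished on ADD
t=6  I2→R0
t=7  issue I3 (ADD)
t=8  I3 read-ops · issue I4 (MUL)
t=10  I3 finished on ADD
t=11  I3→R0
t=12  I4 read-ops · issue I5 (SHIFT)
t=13  I5 read-ops
t=14  I5 finished on SHIFT
t=15  I5→R0
t=16  issue I6 (SHIFT)
t=18  I4 finished on MUL
t=19  I4→R2
t=20  I6 read-ops · issue I7 (LSU)
t=21  I6 finished on SHIFT · I7 read-ops
t=22  I6→R1 · I7 finished on LSU
t=23  I7→R2 · issue I8 (SHIFT)
t=24  I8 read-ops
t=25  I8 finished on SHIFT
t=26  I8→R3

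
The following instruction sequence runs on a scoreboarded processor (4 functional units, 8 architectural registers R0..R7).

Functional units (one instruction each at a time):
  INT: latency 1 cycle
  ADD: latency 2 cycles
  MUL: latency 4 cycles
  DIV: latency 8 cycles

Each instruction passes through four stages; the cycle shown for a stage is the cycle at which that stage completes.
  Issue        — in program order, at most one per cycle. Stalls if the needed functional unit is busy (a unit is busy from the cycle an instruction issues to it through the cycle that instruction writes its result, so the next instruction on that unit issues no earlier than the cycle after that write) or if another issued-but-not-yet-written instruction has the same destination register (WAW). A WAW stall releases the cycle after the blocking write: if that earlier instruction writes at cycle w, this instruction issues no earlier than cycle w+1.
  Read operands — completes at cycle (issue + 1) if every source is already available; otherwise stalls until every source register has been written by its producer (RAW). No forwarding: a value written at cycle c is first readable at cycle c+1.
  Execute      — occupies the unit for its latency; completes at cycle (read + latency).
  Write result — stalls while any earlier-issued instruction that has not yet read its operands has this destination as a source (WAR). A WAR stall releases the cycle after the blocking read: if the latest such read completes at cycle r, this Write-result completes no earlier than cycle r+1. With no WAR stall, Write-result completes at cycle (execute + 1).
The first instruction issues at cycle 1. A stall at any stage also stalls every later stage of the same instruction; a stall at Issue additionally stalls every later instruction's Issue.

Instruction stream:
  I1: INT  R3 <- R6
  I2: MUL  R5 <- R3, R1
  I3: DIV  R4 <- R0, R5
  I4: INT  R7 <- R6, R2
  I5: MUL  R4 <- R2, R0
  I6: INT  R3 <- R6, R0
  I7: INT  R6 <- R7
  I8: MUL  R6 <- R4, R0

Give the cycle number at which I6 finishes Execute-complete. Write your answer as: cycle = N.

cycle = 24

I1 -> (1, 2, 3, 4)
I2 -> (2, 5, 9, 10)  // RAW R3: wait I1 write@4
I3 -> (3, 11, 19, 20)  // RAW R5: wait I2 write@10
I4 -> (5, 6, 7, 8)  // struct: INT busy until I1 writes@4
I5 -> (21, 22, 26, 27)  // WAW R4: wait I3 write@20
I6 -> (22, 23, 24, 25)
I7 -> (26, 27, 28, 29)  // struct: INT busy until I6 writes@25
I8 -> (30, 31, 35, 36)  // WAW R6: wait I7 write@29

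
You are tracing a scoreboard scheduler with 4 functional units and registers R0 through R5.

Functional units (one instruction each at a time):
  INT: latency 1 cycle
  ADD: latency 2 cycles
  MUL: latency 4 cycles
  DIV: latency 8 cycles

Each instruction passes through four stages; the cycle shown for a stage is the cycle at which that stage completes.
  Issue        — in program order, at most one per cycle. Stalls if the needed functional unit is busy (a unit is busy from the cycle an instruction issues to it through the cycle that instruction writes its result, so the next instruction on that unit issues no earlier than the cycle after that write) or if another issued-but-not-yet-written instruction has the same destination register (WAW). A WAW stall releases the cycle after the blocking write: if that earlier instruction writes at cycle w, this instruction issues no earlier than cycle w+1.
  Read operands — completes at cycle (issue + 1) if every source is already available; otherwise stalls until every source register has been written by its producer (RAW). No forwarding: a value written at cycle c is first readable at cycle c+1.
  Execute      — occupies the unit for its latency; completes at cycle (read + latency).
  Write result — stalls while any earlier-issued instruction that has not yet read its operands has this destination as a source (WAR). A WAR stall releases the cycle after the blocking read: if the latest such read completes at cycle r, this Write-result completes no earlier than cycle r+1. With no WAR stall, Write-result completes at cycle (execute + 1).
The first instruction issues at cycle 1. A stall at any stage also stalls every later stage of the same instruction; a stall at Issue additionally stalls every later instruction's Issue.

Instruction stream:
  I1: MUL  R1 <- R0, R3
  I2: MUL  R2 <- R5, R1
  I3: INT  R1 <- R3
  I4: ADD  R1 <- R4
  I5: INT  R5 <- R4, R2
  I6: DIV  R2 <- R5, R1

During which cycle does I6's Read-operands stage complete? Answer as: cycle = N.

c1: issue I1 (MUL)
c2: I1 read-ops
c6: I1 finished on MUL
c7: I1→R1
c8: issue I2 (MUL)
c9: I2 read-ops; issue I3 (INT)
c10: I3 read-ops
c11: I3 finished on INT
c12: I3→R1
c13: I2 finished on MUL; issue I4 (ADD)
c14: I2→R2; I4 read-ops; issue I5 (INT)
c15: I5 read-ops; issue I6 (DIV)
c16: I4 finished on ADD; I5 finished on INT
c17: I4→R1; I5→R5
c18: I6 read-ops
c26: I6 finished on DIV
c27: I6→R2

cycle = 18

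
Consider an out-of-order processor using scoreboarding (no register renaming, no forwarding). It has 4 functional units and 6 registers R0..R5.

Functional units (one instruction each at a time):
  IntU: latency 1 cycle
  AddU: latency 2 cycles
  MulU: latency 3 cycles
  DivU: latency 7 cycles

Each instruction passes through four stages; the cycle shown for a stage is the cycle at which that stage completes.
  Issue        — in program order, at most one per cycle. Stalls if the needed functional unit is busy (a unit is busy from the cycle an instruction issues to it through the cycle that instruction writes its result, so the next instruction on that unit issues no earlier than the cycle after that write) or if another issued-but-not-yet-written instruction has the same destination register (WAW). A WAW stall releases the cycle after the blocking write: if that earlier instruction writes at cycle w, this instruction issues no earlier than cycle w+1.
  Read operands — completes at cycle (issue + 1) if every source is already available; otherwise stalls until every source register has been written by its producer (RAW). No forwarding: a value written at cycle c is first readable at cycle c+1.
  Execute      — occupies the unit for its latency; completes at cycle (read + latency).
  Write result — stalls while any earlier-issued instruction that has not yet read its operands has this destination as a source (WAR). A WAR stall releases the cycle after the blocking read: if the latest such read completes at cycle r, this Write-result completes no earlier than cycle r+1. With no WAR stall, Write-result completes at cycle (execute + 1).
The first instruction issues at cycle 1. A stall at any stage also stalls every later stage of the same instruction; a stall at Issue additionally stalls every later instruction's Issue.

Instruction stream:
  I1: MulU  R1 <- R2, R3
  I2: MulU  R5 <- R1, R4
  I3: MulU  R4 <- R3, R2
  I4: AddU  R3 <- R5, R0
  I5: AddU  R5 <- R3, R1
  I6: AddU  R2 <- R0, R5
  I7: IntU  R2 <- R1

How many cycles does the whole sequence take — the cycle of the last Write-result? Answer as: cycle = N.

cycle = 32

[1] I1 issues→MulU
[2] I1 reads
[5] I1 exec-done
[6] I1 writes R1
[7] I2 issues→MulU
[8] I2 reads
[11] I2 exec-done
[12] I2 writes R5
[13] I3 issues→MulU
[14] I3 reads | I4 issues→AddU
[15] I4 reads
[17] I3 exec-done | I4 exec-done
[18] I3 writes R4 | I4 writes R3
[19] I5 issues→AddU
[20] I5 reads
[22] I5 exec-done
[23] I5 writes R5
[24] I6 issues→AddU
[25] I6 reads
[27] I6 exec-done
[28] I6 writes R2
[29] I7 issues→IntU
[30] I7 reads
[31] I7 exec-done
[32] I7 writes R2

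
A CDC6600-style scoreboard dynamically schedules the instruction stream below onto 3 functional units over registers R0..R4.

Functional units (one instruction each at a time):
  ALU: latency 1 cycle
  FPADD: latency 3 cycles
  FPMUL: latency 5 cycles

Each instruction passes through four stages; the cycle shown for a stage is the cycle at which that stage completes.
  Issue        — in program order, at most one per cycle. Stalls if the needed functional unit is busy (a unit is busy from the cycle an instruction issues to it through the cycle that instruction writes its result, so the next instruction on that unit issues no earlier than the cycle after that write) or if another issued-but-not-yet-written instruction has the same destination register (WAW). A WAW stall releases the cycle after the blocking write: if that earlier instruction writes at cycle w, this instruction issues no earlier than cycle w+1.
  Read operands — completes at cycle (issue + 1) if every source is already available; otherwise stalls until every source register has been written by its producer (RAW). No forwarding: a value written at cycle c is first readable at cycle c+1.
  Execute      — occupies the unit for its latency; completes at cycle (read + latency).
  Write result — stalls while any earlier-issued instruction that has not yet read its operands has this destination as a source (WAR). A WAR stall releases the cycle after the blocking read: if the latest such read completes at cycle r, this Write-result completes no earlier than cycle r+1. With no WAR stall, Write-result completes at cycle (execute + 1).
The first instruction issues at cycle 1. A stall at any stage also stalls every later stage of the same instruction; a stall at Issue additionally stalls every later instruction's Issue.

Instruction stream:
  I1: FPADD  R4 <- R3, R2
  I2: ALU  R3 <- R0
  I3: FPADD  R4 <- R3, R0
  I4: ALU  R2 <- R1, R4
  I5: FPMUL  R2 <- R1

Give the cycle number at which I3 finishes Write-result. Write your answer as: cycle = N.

c1: I1 issues→FPADD
c2: I1 reads; I2 issues→ALU
c3: I2 reads
c4: I2 exec-done
c5: I1 exec-done; I2 writes R3
c6: I1 writes R4
c7: I3 issues→FPADD
c8: I3 reads; I4 issues→ALU
c11: I3 exec-done
c12: I3 writes R4
c13: I4 reads
c14: I4 exec-done
c15: I4 writes R2
c16: I5 issues→FPMUL
c17: I5 reads
c22: I5 exec-done
c23: I5 writes R2

cycle = 12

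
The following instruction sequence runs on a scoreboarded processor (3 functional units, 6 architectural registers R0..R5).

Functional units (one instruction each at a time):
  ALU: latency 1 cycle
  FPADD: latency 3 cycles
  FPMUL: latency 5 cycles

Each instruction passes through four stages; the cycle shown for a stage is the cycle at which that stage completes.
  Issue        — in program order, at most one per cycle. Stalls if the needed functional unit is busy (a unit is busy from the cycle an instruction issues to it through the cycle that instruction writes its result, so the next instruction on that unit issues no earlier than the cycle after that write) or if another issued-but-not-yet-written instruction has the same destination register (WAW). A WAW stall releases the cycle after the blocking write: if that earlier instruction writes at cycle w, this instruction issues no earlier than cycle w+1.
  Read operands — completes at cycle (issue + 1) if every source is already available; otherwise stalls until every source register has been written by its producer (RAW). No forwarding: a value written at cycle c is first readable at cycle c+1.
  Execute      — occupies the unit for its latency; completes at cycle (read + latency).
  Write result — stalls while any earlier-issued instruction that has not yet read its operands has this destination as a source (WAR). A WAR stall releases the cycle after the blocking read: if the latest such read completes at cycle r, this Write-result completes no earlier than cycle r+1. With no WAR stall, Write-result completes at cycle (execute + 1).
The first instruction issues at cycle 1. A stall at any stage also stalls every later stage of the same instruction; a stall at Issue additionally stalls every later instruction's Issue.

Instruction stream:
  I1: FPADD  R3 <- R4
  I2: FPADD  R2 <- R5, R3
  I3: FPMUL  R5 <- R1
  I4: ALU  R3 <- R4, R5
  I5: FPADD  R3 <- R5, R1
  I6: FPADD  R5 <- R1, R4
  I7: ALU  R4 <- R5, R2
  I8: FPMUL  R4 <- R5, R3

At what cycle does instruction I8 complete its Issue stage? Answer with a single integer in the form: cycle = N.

cycle = 34

  I1 | 1 | 2 | 5 | 6
  I2 | 7 | 8 | 11 | 12   struct: FPADD busy until I1 writes@6
  I3 | 8 | 9 | 14 | 15
  I4 | 9 | 16 | 17 | 18   RAW R5: wait I3 write@15
  I5 | 19 | 20 | 23 | 24   WAW R3: wait I4 write@18
  I6 | 25 | 26 | 29 | 30   struct: FPADD busy until I5 writes@24
  I7 | 26 | 31 | 32 | 33   RAW R5: wait I6 write@30
  I8 | 34 | 35 | 40 | 41   WAW R4: wait I7 write@33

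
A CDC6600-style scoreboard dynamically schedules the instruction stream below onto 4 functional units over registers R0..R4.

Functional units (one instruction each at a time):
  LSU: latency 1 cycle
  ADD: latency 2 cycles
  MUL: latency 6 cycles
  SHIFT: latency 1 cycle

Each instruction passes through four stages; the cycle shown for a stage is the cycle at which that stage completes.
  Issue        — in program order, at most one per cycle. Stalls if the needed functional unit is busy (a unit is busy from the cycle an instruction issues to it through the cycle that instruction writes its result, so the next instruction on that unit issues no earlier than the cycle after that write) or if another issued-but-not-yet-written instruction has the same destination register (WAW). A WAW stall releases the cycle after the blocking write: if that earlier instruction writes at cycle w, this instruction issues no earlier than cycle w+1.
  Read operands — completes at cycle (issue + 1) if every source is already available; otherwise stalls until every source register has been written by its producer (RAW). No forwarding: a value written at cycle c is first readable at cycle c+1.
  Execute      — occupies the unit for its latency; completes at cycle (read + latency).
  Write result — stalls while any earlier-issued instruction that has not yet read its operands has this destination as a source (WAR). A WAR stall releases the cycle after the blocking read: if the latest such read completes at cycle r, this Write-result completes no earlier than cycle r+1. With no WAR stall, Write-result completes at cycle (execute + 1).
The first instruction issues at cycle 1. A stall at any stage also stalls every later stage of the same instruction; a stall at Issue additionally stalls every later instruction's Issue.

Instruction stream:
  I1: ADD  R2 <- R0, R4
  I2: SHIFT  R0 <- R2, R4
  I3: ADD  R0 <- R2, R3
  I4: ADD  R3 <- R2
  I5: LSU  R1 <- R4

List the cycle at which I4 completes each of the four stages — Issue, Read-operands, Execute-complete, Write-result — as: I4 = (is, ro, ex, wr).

I4 = (14, 15, 17, 18)

c1: I1 dispatched to ADD
c2: I1 operands ready · I2 dispatched to SHIFT
c4: I1 complete
c5: R2←I1
c6: I2 operands ready
c7: I2 complete
c8: R0←I2
c9: I3 dispatched to ADD
c10: I3 operands ready
c12: I3 complete
c13: R0←I3
c14: I4 dispatched to ADD
c15: I4 operands ready · I5 dispatched to LSU
c16: I5 operands ready
c17: I4 complete · I5 complete
c18: R3←I4 · R1←I5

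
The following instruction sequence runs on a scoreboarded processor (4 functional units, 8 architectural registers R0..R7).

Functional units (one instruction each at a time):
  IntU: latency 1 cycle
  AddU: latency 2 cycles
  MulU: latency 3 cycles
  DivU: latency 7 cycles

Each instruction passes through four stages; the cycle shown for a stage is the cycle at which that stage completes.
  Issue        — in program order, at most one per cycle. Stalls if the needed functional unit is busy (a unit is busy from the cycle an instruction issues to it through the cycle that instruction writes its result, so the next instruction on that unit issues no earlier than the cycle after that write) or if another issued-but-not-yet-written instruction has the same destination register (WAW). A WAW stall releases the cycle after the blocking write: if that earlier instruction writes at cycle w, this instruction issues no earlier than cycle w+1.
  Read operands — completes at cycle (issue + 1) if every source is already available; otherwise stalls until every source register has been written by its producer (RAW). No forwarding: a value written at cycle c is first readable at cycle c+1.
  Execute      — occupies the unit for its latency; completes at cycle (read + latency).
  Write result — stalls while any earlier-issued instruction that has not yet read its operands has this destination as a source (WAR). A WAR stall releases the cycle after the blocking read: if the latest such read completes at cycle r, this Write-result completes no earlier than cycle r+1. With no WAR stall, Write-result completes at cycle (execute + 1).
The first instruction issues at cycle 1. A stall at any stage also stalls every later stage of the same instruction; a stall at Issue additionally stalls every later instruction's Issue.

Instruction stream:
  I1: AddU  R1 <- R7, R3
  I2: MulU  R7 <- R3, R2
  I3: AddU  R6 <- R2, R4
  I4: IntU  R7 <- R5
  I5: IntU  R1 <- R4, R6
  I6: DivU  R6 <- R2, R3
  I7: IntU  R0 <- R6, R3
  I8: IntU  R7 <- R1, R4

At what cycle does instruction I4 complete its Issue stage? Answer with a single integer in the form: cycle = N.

cycle = 8

[I1] 1/2/4/5
[I2] 2/3/6/7
[I3] 6/7/9/10  (struct: AddU busy until I1 writes@5)
[I4] 8/9/10/11  (WAW R7: wait I2 write@7)
[I5] 12/13/14/15  (struct: IntU busy until I4 writes@11)
[I6] 13/14/21/22
[I7] 16/23/24/25  (struct: IntU busy until I5 writes@15; RAW R6: wait I6 write@22)
[I8] 26/27/28/29  (struct: IntU busy until I7 writes@25)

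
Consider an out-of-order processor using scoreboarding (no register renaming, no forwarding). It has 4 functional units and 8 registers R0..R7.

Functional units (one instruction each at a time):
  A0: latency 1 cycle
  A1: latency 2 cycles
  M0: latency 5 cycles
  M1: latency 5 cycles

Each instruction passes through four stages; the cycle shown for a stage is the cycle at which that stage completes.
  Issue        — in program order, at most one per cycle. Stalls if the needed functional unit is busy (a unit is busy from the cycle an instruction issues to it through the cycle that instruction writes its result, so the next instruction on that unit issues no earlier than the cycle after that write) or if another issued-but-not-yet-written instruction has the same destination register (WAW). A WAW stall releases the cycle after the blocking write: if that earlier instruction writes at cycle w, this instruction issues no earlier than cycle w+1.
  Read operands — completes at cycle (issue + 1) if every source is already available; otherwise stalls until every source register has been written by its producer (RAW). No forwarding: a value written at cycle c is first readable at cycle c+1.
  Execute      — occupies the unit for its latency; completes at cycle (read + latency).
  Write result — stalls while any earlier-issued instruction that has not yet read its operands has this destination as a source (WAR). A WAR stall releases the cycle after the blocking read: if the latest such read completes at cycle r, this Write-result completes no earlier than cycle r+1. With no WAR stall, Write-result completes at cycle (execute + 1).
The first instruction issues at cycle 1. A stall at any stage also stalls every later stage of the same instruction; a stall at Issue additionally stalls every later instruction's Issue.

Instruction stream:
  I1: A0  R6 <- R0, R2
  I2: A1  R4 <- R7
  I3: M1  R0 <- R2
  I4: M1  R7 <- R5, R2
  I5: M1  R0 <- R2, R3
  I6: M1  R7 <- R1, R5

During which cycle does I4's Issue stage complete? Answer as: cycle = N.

cycle = 11

t=1  I1 issues→A0
t=2  I1 reads; I2 issues→A1
t=3  I1 exec-done; I2 reads; I3 issues→M1
t=4  I1 writes R6; I3 reads
t=5  I2 exec-done
t=6  I2 writes R4
t=9  I3 exec-done
t=10  I3 writes R0
t=11  I4 issues→M1
t=12  I4 reads
t=17  I4 exec-done
t=18  I4 writes R7
t=19  I5 issues→M1
t=20  I5 reads
t=25  I5 exec-done
t=26  I5 writes R0
t=27  I6 issues→M1
t=28  I6 reads
t=33  I6 exec-done
t=34  I6 writes R7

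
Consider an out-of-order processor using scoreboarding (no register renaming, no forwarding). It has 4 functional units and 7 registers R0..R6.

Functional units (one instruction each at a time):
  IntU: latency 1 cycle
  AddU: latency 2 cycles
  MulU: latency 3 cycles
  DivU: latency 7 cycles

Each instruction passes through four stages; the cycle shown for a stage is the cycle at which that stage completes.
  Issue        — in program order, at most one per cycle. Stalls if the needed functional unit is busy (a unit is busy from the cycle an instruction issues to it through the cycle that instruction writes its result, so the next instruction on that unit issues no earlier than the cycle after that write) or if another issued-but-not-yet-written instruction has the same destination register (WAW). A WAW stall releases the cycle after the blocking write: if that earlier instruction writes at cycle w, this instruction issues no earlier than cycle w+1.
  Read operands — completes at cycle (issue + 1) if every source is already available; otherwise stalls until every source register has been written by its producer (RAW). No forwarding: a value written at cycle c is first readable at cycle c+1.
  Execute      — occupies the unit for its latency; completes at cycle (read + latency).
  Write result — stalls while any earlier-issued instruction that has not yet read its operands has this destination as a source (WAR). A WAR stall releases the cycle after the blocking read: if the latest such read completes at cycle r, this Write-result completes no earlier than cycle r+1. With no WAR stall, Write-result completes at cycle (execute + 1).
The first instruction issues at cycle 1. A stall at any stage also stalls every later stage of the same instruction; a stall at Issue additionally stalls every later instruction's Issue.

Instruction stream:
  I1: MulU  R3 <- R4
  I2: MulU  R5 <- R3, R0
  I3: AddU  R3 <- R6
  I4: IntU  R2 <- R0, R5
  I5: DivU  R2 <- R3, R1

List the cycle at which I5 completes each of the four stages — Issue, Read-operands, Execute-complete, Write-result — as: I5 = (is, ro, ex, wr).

I5 = (16, 17, 24, 25)

I1: IS=1 RO=2 EX=5 WR=6
I2: IS=7 RO=8 EX=11 WR=12  [struct: MulU busy until I1 writes@6]
I3: IS=8 RO=9 EX=11 WR=12
I4: IS=9 RO=13 EX=14 WR=15  [RAW R5: wait I2 write@12]
I5: IS=16 RO=17 EX=24 WR=25  [WAW R2: wait I4 write@15]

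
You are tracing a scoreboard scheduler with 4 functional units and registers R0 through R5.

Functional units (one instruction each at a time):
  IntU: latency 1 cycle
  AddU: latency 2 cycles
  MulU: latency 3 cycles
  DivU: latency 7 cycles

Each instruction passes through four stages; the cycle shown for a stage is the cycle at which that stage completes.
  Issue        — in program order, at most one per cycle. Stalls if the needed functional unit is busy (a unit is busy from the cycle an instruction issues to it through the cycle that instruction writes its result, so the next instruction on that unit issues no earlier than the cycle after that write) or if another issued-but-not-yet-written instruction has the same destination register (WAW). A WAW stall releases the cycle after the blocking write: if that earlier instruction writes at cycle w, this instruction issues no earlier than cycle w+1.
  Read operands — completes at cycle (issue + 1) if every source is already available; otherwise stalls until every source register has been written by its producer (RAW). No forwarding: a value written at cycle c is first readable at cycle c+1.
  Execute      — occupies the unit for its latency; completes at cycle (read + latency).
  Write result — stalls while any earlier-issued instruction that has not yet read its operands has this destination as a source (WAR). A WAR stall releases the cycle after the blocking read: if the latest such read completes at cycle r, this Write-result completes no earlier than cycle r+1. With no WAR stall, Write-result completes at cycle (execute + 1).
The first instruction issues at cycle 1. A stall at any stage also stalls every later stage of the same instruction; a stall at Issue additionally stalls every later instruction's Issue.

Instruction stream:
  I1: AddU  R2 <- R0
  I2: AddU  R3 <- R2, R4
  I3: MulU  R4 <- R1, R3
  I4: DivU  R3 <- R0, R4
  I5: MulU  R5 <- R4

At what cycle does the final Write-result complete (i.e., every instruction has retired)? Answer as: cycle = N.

cycle = 24

I1 -> (1, 2, 4, 5)
I2 -> (6, 7, 9, 10)  // struct: AddU busy until I1 writes@5
I3 -> (7, 11, 14, 15)  // RAW R3: wait I2 write@10
I4 -> (11, 16, 23, 24)  // WAW R3: wait I2 write@10, RAW R4: wait I3 write@15
I5 -> (16, 17, 20, 21)  // struct: MulU busy until I3 writes@15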